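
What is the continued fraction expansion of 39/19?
[2; 19]

Euclidean algorithm steps:
39 = 2 × 19 + 1
19 = 19 × 1 + 0
Continued fraction: [2; 19]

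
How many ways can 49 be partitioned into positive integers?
173525

p(n) counts ways to write n as a sum of positive integers (order ignored).
Euler's pentagonal recurrence: p(k) = p(k-1) + p(k-2) - p(k-5) - p(k-7) + p(k-12) + p(k-15) - ... (offsets j(3j∓1)/2, signs ++--, p(0)=1, p(<0)=0).
DP table for k = 0..48: p(0)=1, p(1)=1, p(2)=2, p(3)=3, p(4)=5, p(5)=7, p(6)=11, p(7)=15, p(8)=22, p(9)=30, p(10)=42, p(11)=56, p(12)=77, p(13)=101, p(14)=135, p(15)=176, p(16)=231, p(17)=297, p(18)=385, p(19)=490, p(20)=627, p(21)=792, p(22)=1002, p(23)=1255, p(24)=1575, p(25)=1958, p(26)=2436, p(27)=3010, p(28)=3718, p(29)=4565, p(30)=5604, p(31)=6842, p(32)=8349, p(33)=10143, p(34)=12310, p(35)=14883, p(36)=17977, p(37)=21637, p(38)=26015, p(39)=31185, p(40)=37338, p(41)=44583, p(42)=53174, p(43)=63261, p(44)=75175, p(45)=89134, p(46)=105558, p(47)=124754, p(48)=147273.
Final step: p(49) = p(48) + p(47) - p(44) - p(42) + p(37) + p(34) - p(27) - p(23) + p(14) + p(9)
= 147273 + 124754 - 75175 - 53174 + 21637 + 12310 - 3010 - 1255 + 135 + 30
= 173525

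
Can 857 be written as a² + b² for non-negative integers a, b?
4² + 29² (a=4, b=29)

Factorization: 857 = 857
By Fermat: n is sum of two squares iff every prime p ≡ 3 (mod 4) appears to even power.
All primes ≡ 3 (mod 4) appear to even power.
Search a = 0, 1, 2, … for 857 - a² a perfect square: first hit at a = 4: 857 - 16 = 841 = 29².
857 = 4² + 29² = 16 + 841 ✓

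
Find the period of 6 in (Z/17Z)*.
16

17 is prime, so ord(6) divides φ(17) = 16.
Divisors of 16: 1, 2, 4, 8, 16.
Repeated squaring: 6^1 ≡ 6, 6^2 ≡ 2, 6^4 ≡ 4, 6^8 ≡ 16, 6^16 ≡ 1 (mod 17).
Test 6^d mod 17 for each divisor d in increasing order:
6^1 ≡ 6
6^2 ≡ 2
6^4 ≡ 4
6^8 ≡ 16
6^16 ≡ 1  ← first divisor giving 1
The order is 16.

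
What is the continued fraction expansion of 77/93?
[0; 1, 4, 1, 4, 3]

Euclidean algorithm steps:
77 = 0 × 93 + 77
93 = 1 × 77 + 16
77 = 4 × 16 + 13
16 = 1 × 13 + 3
13 = 4 × 3 + 1
3 = 3 × 1 + 0
Continued fraction: [0; 1, 4, 1, 4, 3]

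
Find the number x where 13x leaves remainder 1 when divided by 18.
7

gcd(13, 18) = 1, so the inverse exists.
Extended Euclidean algorithm on (18, 13):
18 = 1 × 13 + 5  ⟹  5 = (1)·18 + (-1)·13
13 = 2 × 5 + 3  ⟹  3 = (-2)·18 + (3)·13
5 = 1 × 3 + 2  ⟹  2 = (3)·18 + (-4)·13
3 = 1 × 2 + 1  ⟹  1 = (-5)·18 + (7)·13
So (7)·13 ≡ 1 (mod 18), i.e. 13^(-1) ≡ 7 (mod 18).
Check: 13 × 7 = 91 ≡ 1 (mod 18)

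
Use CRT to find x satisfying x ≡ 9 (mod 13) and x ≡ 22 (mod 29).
22

Using Chinese Remainder Theorem:
M = 13 × 29 = 377
M1 = 29, M2 = 13
y1 = 29^(-1) mod 13 = 9
y2 = 13^(-1) mod 29 = 9
x = (9×29×9 + 22×13×9) mod 377 = 22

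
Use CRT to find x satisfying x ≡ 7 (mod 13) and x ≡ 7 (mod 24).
7

Using Chinese Remainder Theorem:
M = 13 × 24 = 312
M1 = 24, M2 = 13
y1 = 24^(-1) mod 13 = 6
y2 = 13^(-1) mod 24 = 13
x = (7×24×6 + 7×13×13) mod 312 = 7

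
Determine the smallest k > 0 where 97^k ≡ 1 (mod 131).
130

131 is prime, so ord(97) divides φ(131) = 130.
Divisors of 130: 1, 2, 5, 10, 13, 26, 65, 130.
Repeated squaring: 97^1 ≡ 97, 97^2 ≡ 108, 97^4 ≡ 5, 97^8 ≡ 25, 97^16 ≡ 101, 97^32 ≡ 114, 97^64 ≡ 27, 97^128 ≡ 74 (mod 131).
Test 97^d mod 131 for each divisor d in increasing order:
97^1 ≡ 97
97^2 ≡ 108
97^5 = 97^4·97^1 ≡ 92
97^10 = 97^8·97^2 ≡ 80
97^13 = 97^8·97^4·97^1 ≡ 73
97^26 = 97^16·97^8·97^2 ≡ 89
97^65 = 97^64·97^1 ≡ 130
97^130 = 97^128·97^2 ≡ 1  ← first divisor giving 1
The order is 130.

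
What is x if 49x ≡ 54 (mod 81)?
x ≡ 54 (mod 81)

gcd(49, 81) = 1, which divides 54, so solutions exist.
Find 49^(-1) mod 81 by the extended Euclidean algorithm:
81 = 1 × 49 + 32  ⟹  32 = (1)·81 + (-1)·49
49 = 1 × 32 + 17  ⟹  17 = (-1)·81 + (2)·49
32 = 1 × 17 + 15  ⟹  15 = (2)·81 + (-3)·49
17 = 1 × 15 + 2  ⟹  2 = (-3)·81 + (5)·49
15 = 7 × 2 + 1  ⟹  1 = (23)·81 + (-38)·49
So (-38)·49 ≡ 1 (mod 81), i.e. 49^(-1) ≡ -38 ≡ 43 (mod 81).
x ≡ 43 × 54 = 2322 ≡ 54 (mod 81).
Check: 49 × 54 = 2646 ≡ 54 (mod 81).
Unique solution: x ≡ 54 (mod 81)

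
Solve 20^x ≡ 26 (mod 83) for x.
14

Baby-step giant-step with step n = ⌈√83⌉ = 10.
Baby steps 20^j mod 83 (j:value) for j=0..9: 0:1, 1:20, 2:68, 3:32, 4:59, 5:18, 6:28, 7:62, 8:78, 9:66.
Giant-step multiplier: 20^(-10) ≡ 20^(82-10) = 20^72 ≡ 31 (mod 83).
Giant steps γ_i = 26·31^i mod 83: γ_0=26, γ_1=59 (in table at j=4).
x = i·n + j = 1·10 + 4 = 14.
Check: 20^14 ≡ 26 (mod 83).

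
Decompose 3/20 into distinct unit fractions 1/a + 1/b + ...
1/7 + 1/140

Greedy algorithm:
3/20: ceiling(20/3) = 7, use 1/7
1/140: ceiling(140/1) = 140, use 1/140
Result: 3/20 = 1/7 + 1/140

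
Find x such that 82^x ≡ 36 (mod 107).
50

Baby-step giant-step with step n = ⌈√107⌉ = 11.
Baby steps 82^j mod 107 (j:value) for j=0..10: 0:1, 1:82, 2:90, 3:104, 4:75, 5:51, 6:9, 7:96, 8:61, 9:80, 10:33.
Giant-step multiplier: 82^(-11) ≡ 82^(106-11) = 82^95 ≡ 38 (mod 107).
Giant steps γ_i = 36·38^i mod 107: γ_0=36, γ_1=84, γ_2=89, γ_3=65, γ_4=9 (in table at j=6).
x = i·n + j = 4·11 + 6 = 50.
Check: 82^50 ≡ 36 (mod 107).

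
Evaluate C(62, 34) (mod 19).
0

Using Lucas' theorem:
Write n=62 and k=34 in base 19:
n in base 19: [3, 5]
k in base 19: [1, 15]
C(62,34) mod 19 = ∏ C(n_i, k_i) mod 19
Digit binomials (mod 19): C(3,1) = 3; C(5,15) = 0 (k_i > n_i)
Product: 3 × 0 = 0 ≡ 0 (mod 19)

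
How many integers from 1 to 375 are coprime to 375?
200

375 = 3 × 5^3
φ(n) = n × ∏(1 - 1/p) for each prime p dividing n
φ(375) = 375 × (1 - 1/3) × (1 - 1/5) = 200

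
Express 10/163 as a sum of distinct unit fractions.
1/17 + 1/396 + 1/1097316

Greedy algorithm:
10/163: ceiling(163/10) = 17, use 1/17
7/2771: ceiling(2771/7) = 396, use 1/396
1/1097316: ceiling(1097316/1) = 1097316, use 1/1097316
Result: 10/163 = 1/17 + 1/396 + 1/1097316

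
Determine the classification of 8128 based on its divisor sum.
perfect

Proper divisors of 8128: sum = 1 + 2 + 4 + 8 + 16 + 32 + 64 + 127 + 254 + 508 + 1016 + 2032 + 4064 = 8128
Since 8128 = 8128, 8128 is perfect.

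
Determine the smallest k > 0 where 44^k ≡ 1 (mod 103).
102

103 is prime, so ord(44) divides φ(103) = 102.
Divisors of 102: 1, 2, 3, 6, 17, 34, 51, 102.
Repeated squaring: 44^1 ≡ 44, 44^2 ≡ 82, 44^4 ≡ 29, 44^8 ≡ 17, 44^16 ≡ 83, 44^32 ≡ 91, 44^64 ≡ 41 (mod 103).
Test 44^d mod 103 for each divisor d in increasing order:
44^1 ≡ 44
44^2 ≡ 82
44^3 = 44^2·44^1 ≡ 3
44^6 = 44^4·44^2 ≡ 9
44^17 = 44^16·44^1 ≡ 47
44^34 = 44^32·44^2 ≡ 46
44^51 = 44^32·44^16·44^2·44^1 ≡ 102
44^102 = 44^64·44^32·44^4·44^2 ≡ 1  ← first divisor giving 1
The order is 102.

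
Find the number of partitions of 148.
33549419497

p(n) counts ways to write n as a sum of positive integers (order ignored).
Euler's pentagonal recurrence: p(k) = p(k-1) + p(k-2) - p(k-5) - p(k-7) + p(k-12) + p(k-15) - ... (offsets j(3j∓1)/2, signs ++--, p(0)=1, p(<0)=0).
DP table for k = 0..147: p(0)=1, p(1)=1, p(2)=2, p(3)=3, p(4)=5, p(5)=7, p(6)=11, p(7)=15, p(8)=22, p(9)=30, p(10)=42, p(11)=56, p(12)=77, p(13)=101, p(14)=135, p(15)=176, p(16)=231, p(17)=297, p(18)=385, p(19)=490, p(20)=627, p(21)=792, p(22)=1002, p(23)=1255, p(24)=1575, p(25)=1958, p(26)=2436, p(27)=3010, p(28)=3718, p(29)=4565, p(30)=5604, p(31)=6842, p(32)=8349, p(33)=10143, p(34)=12310, p(35)=14883, p(36)=17977, p(37)=21637, p(38)=26015, p(39)=31185, p(40)=37338, p(41)=44583, p(42)=53174, p(43)=63261, p(44)=75175, p(45)=89134, p(46)=105558, p(47)=124754, p(48)=147273, p(49)=173525, p(50)=204226, p(51)=239943, p(52)=281589, p(53)=329931, p(54)=386155, p(55)=451276, p(56)=526823, p(57)=614154, p(58)=715220, p(59)=831820, p(60)=966467, p(61)=1121505, p(62)=1300156, p(63)=1505499, p(64)=1741630, p(65)=2012558, p(66)=2323520, p(67)=2679689, p(68)=3087735, p(69)=3554345, p(70)=4087968, p(71)=4697205, p(72)=5392783, p(73)=6185689, p(74)=7089500, p(75)=8118264, p(76)=9289091, p(77)=10619863, p(78)=12132164, p(79)=13848650, p(80)=15796476, p(81)=18004327, p(82)=20506255, p(83)=23338469, p(84)=26543660, p(85)=30167357, p(86)=34262962, p(87)=38887673, p(88)=44108109, p(89)=49995925, p(90)=56634173, p(91)=64112359, p(92)=72533807, p(93)=82010177, p(94)=92669720, p(95)=104651419, p(96)=118114304, p(97)=133230930, p(98)=150198136, p(99)=169229875, p(100)=190569292, p(101)=214481126, p(102)=241265379, p(103)=271248950, p(104)=304801365, p(105)=342325709, p(106)=384276336, p(107)=431149389, p(108)=483502844, p(109)=541946240, p(110)=607163746, p(111)=679903203, p(112)=761002156, p(113)=851376628, p(114)=952050665, p(115)=1064144451, p(116)=1188908248, p(117)=1327710076, p(118)=1482074143, p(119)=1653668665, p(120)=1844349560, p(121)=2056148051, p(122)=2291320912, p(123)=2552338241, p(124)=2841940500, p(125)=3163127352, p(126)=3519222692, p(127)=3913864295, p(128)=4351078600, p(129)=4835271870, p(130)=5371315400, p(131)=5964539504, p(132)=6620830889, p(133)=7346629512, p(134)=8149040695, p(135)=9035836076, p(136)=10015581680, p(137)=11097645016, p(138)=12292341831, p(139)=13610949895, p(140)=15065878135, p(141)=16670689208, p(142)=18440293320, p(143)=20390982757, p(144)=22540654445, p(145)=24908858009, p(146)=27517052599, p(147)=30388671978.
Final step: p(148) = p(147) + p(146) - p(143) - p(141) + p(136) + p(133) - p(126) - p(122) + p(113) + p(108) - p(97) - p(91) + p(78) + p(71) - p(56) - p(48) + p(31) + p(22) - p(3)
= 30388671978 + 27517052599 - 20390982757 - 16670689208 + 10015581680 + 7346629512 - 3519222692 - 2291320912 + 851376628 + 483502844 - 133230930 - 64112359 + 12132164 + 4697205 - 526823 - 147273 + 6842 + 1002 - 3
= 33549419497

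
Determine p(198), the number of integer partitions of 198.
3345365983698

p(n) counts ways to write n as a sum of positive integers (order ignored).
Euler's pentagonal recurrence: p(k) = p(k-1) + p(k-2) - p(k-5) - p(k-7) + p(k-12) + p(k-15) - ... (offsets j(3j∓1)/2, signs ++--, p(0)=1, p(<0)=0).
DP table for k = 0..197: p(0)=1, p(1)=1, p(2)=2, p(3)=3, p(4)=5, p(5)=7, p(6)=11, p(7)=15, p(8)=22, p(9)=30, p(10)=42, p(11)=56, p(12)=77, p(13)=101, p(14)=135, p(15)=176, p(16)=231, p(17)=297, p(18)=385, p(19)=490, p(20)=627, p(21)=792, p(22)=1002, p(23)=1255, p(24)=1575, p(25)=1958, p(26)=2436, p(27)=3010, p(28)=3718, p(29)=4565, p(30)=5604, p(31)=6842, p(32)=8349, p(33)=10143, p(34)=12310, p(35)=14883, p(36)=17977, p(37)=21637, p(38)=26015, p(39)=31185, p(40)=37338, p(41)=44583, p(42)=53174, p(43)=63261, p(44)=75175, p(45)=89134, p(46)=105558, p(47)=124754, p(48)=147273, p(49)=173525, p(50)=204226, p(51)=239943, p(52)=281589, p(53)=329931, p(54)=386155, p(55)=451276, p(56)=526823, p(57)=614154, p(58)=715220, p(59)=831820, p(60)=966467, p(61)=1121505, p(62)=1300156, p(63)=1505499, p(64)=1741630, p(65)=2012558, p(66)=2323520, p(67)=2679689, p(68)=3087735, p(69)=3554345, p(70)=4087968, p(71)=4697205, p(72)=5392783, p(73)=6185689, p(74)=7089500, p(75)=8118264, p(76)=9289091, p(77)=10619863, p(78)=12132164, p(79)=13848650, p(80)=15796476, p(81)=18004327, p(82)=20506255, p(83)=23338469, p(84)=26543660, p(85)=30167357, p(86)=34262962, p(87)=38887673, p(88)=44108109, p(89)=49995925, p(90)=56634173, p(91)=64112359, p(92)=72533807, p(93)=82010177, p(94)=92669720, p(95)=104651419, p(96)=118114304, p(97)=133230930, p(98)=150198136, p(99)=169229875, p(100)=190569292, p(101)=214481126, p(102)=241265379, p(103)=271248950, p(104)=304801365, p(105)=342325709, p(106)=384276336, p(107)=431149389, p(108)=483502844, p(109)=541946240, p(110)=607163746, p(111)=679903203, p(112)=761002156, p(113)=851376628, p(114)=952050665, p(115)=1064144451, p(116)=1188908248, p(117)=1327710076, p(118)=1482074143, p(119)=1653668665, p(120)=1844349560, p(121)=2056148051, p(122)=2291320912, p(123)=2552338241, p(124)=2841940500, p(125)=3163127352, p(126)=3519222692, p(127)=3913864295, p(128)=4351078600, p(129)=4835271870, p(130)=5371315400, p(131)=5964539504, p(132)=6620830889, p(133)=7346629512, p(134)=8149040695, p(135)=9035836076, p(136)=10015581680, p(137)=11097645016, p(138)=12292341831, p(139)=13610949895, p(140)=15065878135, p(141)=16670689208, p(142)=18440293320, p(143)=20390982757, p(144)=22540654445, p(145)=24908858009, p(146)=27517052599, p(147)=30388671978, p(148)=33549419497, p(149)=37027355200, p(150)=40853235313, p(151)=45060624582, p(152)=49686288421, p(153)=54770336324, p(154)=60356673280, p(155)=66493182097, p(156)=73232243759, p(157)=80630964769, p(158)=88751778802, p(159)=97662728555, p(160)=107438159466, p(161)=118159068427, p(162)=129913904637, p(163)=142798995930, p(164)=156919475295, p(165)=172389800255, p(166)=189334822579, p(167)=207890420102, p(168)=228204732751, p(169)=250438925115, p(170)=274768617130, p(171)=301384802048, p(172)=330495499613, p(173)=362326859895, p(174)=397125074750, p(175)=435157697830, p(176)=476715857290, p(177)=522115831195, p(178)=571701605655, p(179)=625846753120, p(180)=684957390936, p(181)=749474411781, p(182)=819876908323, p(183)=896684817527, p(184)=980462880430, p(185)=1071823774337, p(186)=1171432692373, p(187)=1280011042268, p(188)=1398341745571, p(189)=1527273599625, p(190)=1667727404093, p(191)=1820701100652, p(192)=1987276856363, p(193)=2168627105469, p(194)=2366022741845, p(195)=2580840212973, p(196)=2814570987591, p(197)=3068829878530.
Final step: p(198) = p(197) + p(196) - p(193) - p(191) + p(186) + p(183) - p(176) - p(172) + p(163) + p(158) - p(147) - p(141) + p(128) + p(121) - p(106) - p(98) + p(81) + p(72) - p(53) - p(43) + p(22) + p(11)
= 3068829878530 + 2814570987591 - 2168627105469 - 1820701100652 + 1171432692373 + 896684817527 - 476715857290 - 330495499613 + 142798995930 + 88751778802 - 30388671978 - 16670689208 + 4351078600 + 2056148051 - 384276336 - 150198136 + 18004327 + 5392783 - 329931 - 63261 + 1002 + 56
= 3345365983698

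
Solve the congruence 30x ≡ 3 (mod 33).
x ≡ 10 (mod 11)

gcd(30, 33) = 3, which divides 3, so solutions exist.
Divide through by 3: 10x ≡ 1 (mod 11).
Find 10^(-1) mod 11 by the extended Euclidean algorithm:
11 = 1 × 10 + 1  ⟹  1 = (1)·11 + (-1)·10
So (-1)·10 ≡ 1 (mod 11), i.e. 10^(-1) ≡ -1 ≡ 10 (mod 11).
x ≡ 10 × 1 = 10 ≡ 10 (mod 11).
Check: 30 × 10 = 300 ≡ 3 (mod 33).
x ≡ 10 (mod 11), giving 3 solutions mod 33.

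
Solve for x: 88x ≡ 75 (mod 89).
x ≡ 14 (mod 89)

gcd(88, 89) = 1, which divides 75, so solutions exist.
Find 88^(-1) mod 89 by the extended Euclidean algorithm:
89 = 1 × 88 + 1  ⟹  1 = (1)·89 + (-1)·88
So (-1)·88 ≡ 1 (mod 89), i.e. 88^(-1) ≡ -1 ≡ 88 (mod 89).
x ≡ 88 × 75 = 6600 ≡ 14 (mod 89).
Check: 88 × 14 = 1232 ≡ 75 (mod 89).
Unique solution: x ≡ 14 (mod 89)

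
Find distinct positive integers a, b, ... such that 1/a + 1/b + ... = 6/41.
1/7 + 1/287

Greedy algorithm:
6/41: ceiling(41/6) = 7, use 1/7
1/287: ceiling(287/1) = 287, use 1/287
Result: 6/41 = 1/7 + 1/287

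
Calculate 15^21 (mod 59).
46

Repeated squaring. Binary of 21 = 10101.
15^1 ≡ 15 (mod 59); 15^2 ≡ 48 (mod 59); 15^4 ≡ 3 (mod 59); 15^8 ≡ 9 (mod 59); 15^16 ≡ 22 (mod 59)
15^21 = 15^1 × 15^4 × 15^16 ≡ 46 (mod 59)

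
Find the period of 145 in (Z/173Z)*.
172

173 is prime, so ord(145) divides φ(173) = 172.
Divisors of 172: 1, 2, 4, 43, 86, 172.
Repeated squaring: 145^1 ≡ 145, 145^2 ≡ 92, 145^4 ≡ 160, 145^8 ≡ 169, 145^16 ≡ 16, 145^32 ≡ 83, 145^64 ≡ 142, 145^128 ≡ 96 (mod 173).
Test 145^d mod 173 for each divisor d in increasing order:
145^1 ≡ 145
145^2 ≡ 92
145^4 ≡ 160
145^43 = 145^32·145^8·145^2·145^1 ≡ 93
145^86 = 145^64·145^16·145^4·145^2 ≡ 172
145^172 = 145^128·145^32·145^8·145^4 ≡ 1  ← first divisor giving 1
The order is 172.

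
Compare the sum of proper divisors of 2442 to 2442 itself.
abundant

Proper divisors of 2442: sum = 1 + 2 + 3 + 6 + 11 + 22 + 33 + 37 + 66 + 74 + 111 + 222 + 407 + 814 + 1221 = 3030
Since 3030 > 2442, 2442 is abundant.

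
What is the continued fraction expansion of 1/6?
[0; 6]

Euclidean algorithm steps:
1 = 0 × 6 + 1
6 = 6 × 1 + 0
Continued fraction: [0; 6]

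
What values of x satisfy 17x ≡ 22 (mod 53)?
x ≡ 20 (mod 53)

gcd(17, 53) = 1, which divides 22, so solutions exist.
Find 17^(-1) mod 53 by the extended Euclidean algorithm:
53 = 3 × 17 + 2  ⟹  2 = (1)·53 + (-3)·17
17 = 8 × 2 + 1  ⟹  1 = (-8)·53 + (25)·17
So (25)·17 ≡ 1 (mod 53), i.e. 17^(-1) ≡ 25 (mod 53).
x ≡ 25 × 22 = 550 ≡ 20 (mod 53).
Check: 17 × 20 = 340 ≡ 22 (mod 53).
Unique solution: x ≡ 20 (mod 53)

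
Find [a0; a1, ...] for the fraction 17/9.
[1; 1, 8]

Euclidean algorithm steps:
17 = 1 × 9 + 8
9 = 1 × 8 + 1
8 = 8 × 1 + 0
Continued fraction: [1; 1, 8]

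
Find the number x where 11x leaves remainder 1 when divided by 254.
231

gcd(11, 254) = 1, so the inverse exists.
Extended Euclidean algorithm on (254, 11):
254 = 23 × 11 + 1  ⟹  1 = (1)·254 + (-23)·11
So (-23)·11 ≡ 1 (mod 254), i.e. 11^(-1) ≡ -23 ≡ 231 (mod 254).
Check: 11 × 231 = 2541 ≡ 1 (mod 254)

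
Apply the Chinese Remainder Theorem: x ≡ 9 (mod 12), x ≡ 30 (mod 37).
141

Using Chinese Remainder Theorem:
M = 12 × 37 = 444
M1 = 37, M2 = 12
y1 = 37^(-1) mod 12 = 1
y2 = 12^(-1) mod 37 = 34
x = (9×37×1 + 30×12×34) mod 444 = 141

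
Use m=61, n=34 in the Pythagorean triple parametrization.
(2565, 4148, 4877)

Euclid's formula: a = m² - n², b = 2mn, c = m² + n²
m = 61, n = 34
a = 61² - 34² = 3721 - 1156 = 2565
b = 2 × 61 × 34 = 4148
c = 61² + 34² = 3721 + 1156 = 4877
Verification: 2565² + 4148² = 6579225 + 17205904 = 23785129 = 4877² ✓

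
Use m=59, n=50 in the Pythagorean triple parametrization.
(981, 5900, 5981)

Euclid's formula: a = m² - n², b = 2mn, c = m² + n²
m = 59, n = 50
a = 59² - 50² = 3481 - 2500 = 981
b = 2 × 59 × 50 = 5900
c = 59² + 50² = 3481 + 2500 = 5981
Verification: 981² + 5900² = 962361 + 34810000 = 35772361 = 5981² ✓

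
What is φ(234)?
72

234 = 2 × 3^2 × 13
φ(n) = n × ∏(1 - 1/p) for each prime p dividing n
φ(234) = 234 × (1 - 1/2) × (1 - 1/3) × (1 - 1/13) = 72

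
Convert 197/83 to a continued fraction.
[2; 2, 1, 2, 10]

Euclidean algorithm steps:
197 = 2 × 83 + 31
83 = 2 × 31 + 21
31 = 1 × 21 + 10
21 = 2 × 10 + 1
10 = 10 × 1 + 0
Continued fraction: [2; 2, 1, 2, 10]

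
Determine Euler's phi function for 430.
168

430 = 2 × 5 × 43
φ(n) = n × ∏(1 - 1/p) for each prime p dividing n
φ(430) = 430 × (1 - 1/2) × (1 - 1/5) × (1 - 1/43) = 168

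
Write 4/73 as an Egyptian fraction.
1/19 + 1/463 + 1/321091 + 1/206198539471

Greedy algorithm:
4/73: ceiling(73/4) = 19, use 1/19
3/1387: ceiling(1387/3) = 463, use 1/463
2/642181: ceiling(642181/2) = 321091, use 1/321091
1/206198539471: ceiling(206198539471/1) = 206198539471, use 1/206198539471
Result: 4/73 = 1/19 + 1/463 + 1/321091 + 1/206198539471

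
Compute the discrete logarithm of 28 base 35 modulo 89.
87

Baby-step giant-step with step n = ⌈√89⌉ = 10.
Baby steps 35^j mod 89 (j:value) for j=0..9: 0:1, 1:35, 2:68, 3:66, 4:85, 5:38, 6:84, 7:3, 8:16, 9:26.
Giant-step multiplier: 35^(-10) ≡ 35^(88-10) = 35^78 ≡ 49 (mod 89).
Giant steps γ_i = 28·49^i mod 89: γ_0=28, γ_1=37, γ_2=33, γ_3=15, γ_4=23, γ_5=59, γ_6=43, γ_7=60, γ_8=3 (in table at j=7).
x = i·n + j = 8·10 + 7 = 87.
Check: 35^87 ≡ 28 (mod 89).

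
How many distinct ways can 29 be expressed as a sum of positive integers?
4565

p(n) counts ways to write n as a sum of positive integers (order ignored).
Euler's pentagonal recurrence: p(k) = p(k-1) + p(k-2) - p(k-5) - p(k-7) + p(k-12) + p(k-15) - ... (offsets j(3j∓1)/2, signs ++--, p(0)=1, p(<0)=0).
DP table for k = 0..28: p(0)=1, p(1)=1, p(2)=2, p(3)=3, p(4)=5, p(5)=7, p(6)=11, p(7)=15, p(8)=22, p(9)=30, p(10)=42, p(11)=56, p(12)=77, p(13)=101, p(14)=135, p(15)=176, p(16)=231, p(17)=297, p(18)=385, p(19)=490, p(20)=627, p(21)=792, p(22)=1002, p(23)=1255, p(24)=1575, p(25)=1958, p(26)=2436, p(27)=3010, p(28)=3718.
Final step: p(29) = p(28) + p(27) - p(24) - p(22) + p(17) + p(14) - p(7) - p(3)
= 3718 + 3010 - 1575 - 1002 + 297 + 135 - 15 - 3
= 4565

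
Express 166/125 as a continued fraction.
[1; 3, 20, 2]

Euclidean algorithm steps:
166 = 1 × 125 + 41
125 = 3 × 41 + 2
41 = 20 × 2 + 1
2 = 2 × 1 + 0
Continued fraction: [1; 3, 20, 2]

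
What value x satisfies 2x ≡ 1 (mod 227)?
114

gcd(2, 227) = 1, so the inverse exists.
Extended Euclidean algorithm on (227, 2):
227 = 113 × 2 + 1  ⟹  1 = (1)·227 + (-113)·2
So (-113)·2 ≡ 1 (mod 227), i.e. 2^(-1) ≡ -113 ≡ 114 (mod 227).
Check: 2 × 114 = 228 ≡ 1 (mod 227)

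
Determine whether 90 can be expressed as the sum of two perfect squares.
3² + 9² (a=3, b=9)

Factorization: 90 = 2 × 3^2 × 5
By Fermat: n is sum of two squares iff every prime p ≡ 3 (mod 4) appears to even power.
All primes ≡ 3 (mod 4) appear to even power.
Search a = 0, 1, 2, … for 90 - a² a perfect square: first hit at a = 3: 90 - 9 = 81 = 9².
90 = 3² + 9² = 9 + 81 ✓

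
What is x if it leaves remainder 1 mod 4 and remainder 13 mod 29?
13

Using Chinese Remainder Theorem:
M = 4 × 29 = 116
M1 = 29, M2 = 4
y1 = 29^(-1) mod 4 = 1
y2 = 4^(-1) mod 29 = 22
x = (1×29×1 + 13×4×22) mod 116 = 13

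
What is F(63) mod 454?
146

Matrix identity: Q^n = [[F_(n+1), F_n], [F_n, F_(n-1)]] with Q = [[1,1],[1,0]].
n = 63 = 111111₂. Square-and-multiply, entries mod 454:
Q^1 = [[1,1],[1,0]]
Q^3 = (Q^1)²·Q = [[3,2],[2,1]]
Q^7 = (Q^3)²·Q = [[21,13],[13,8]]
Q^15 = (Q^7)²·Q = [[79,156],[156,377]]
Q^31 = (Q^15)²·Q = [[17,159],[159,312]]
Q^63 = (Q^31)²·Q = [[247,146],[146,101]]
F_63 mod 454 = Q^63[0][1] = 146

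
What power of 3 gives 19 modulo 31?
4

Baby-step giant-step with step n = ⌈√31⌉ = 6.
Baby steps 3^j mod 31 (j:value) for j=0..5: 0:1, 1:3, 2:9, 3:27, 4:19, 5:26.
h = 19 is already in the table at j=4, so x = 4.
Check: 3^4 ≡ 19 (mod 31).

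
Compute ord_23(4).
11

23 is prime, so ord(4) divides φ(23) = 22.
Divisors of 22: 1, 2, 11, 22.
Repeated squaring: 4^1 ≡ 4, 4^2 ≡ 16, 4^4 ≡ 3, 4^8 ≡ 9, 4^16 ≡ 12 (mod 23).
Test 4^d mod 23 for each divisor d in increasing order:
4^1 ≡ 4
4^2 ≡ 16
4^11 = 4^8·4^2·4^1 ≡ 1  ← first divisor giving 1
The order is 11.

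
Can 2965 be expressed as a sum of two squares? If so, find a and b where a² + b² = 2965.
7² + 54² (a=7, b=54)

Factorization: 2965 = 5 × 593
By Fermat: n is sum of two squares iff every prime p ≡ 3 (mod 4) appears to even power.
All primes ≡ 3 (mod 4) appear to even power.
Search a = 0, 1, 2, … for 2965 - a² a perfect square: first hit at a = 7: 2965 - 49 = 2916 = 54².
2965 = 7² + 54² = 49 + 2916 ✓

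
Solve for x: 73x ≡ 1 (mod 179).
103

gcd(73, 179) = 1, so the inverse exists.
Extended Euclidean algorithm on (179, 73):
179 = 2 × 73 + 33  ⟹  33 = (1)·179 + (-2)·73
73 = 2 × 33 + 7  ⟹  7 = (-2)·179 + (5)·73
33 = 4 × 7 + 5  ⟹  5 = (9)·179 + (-22)·73
7 = 1 × 5 + 2  ⟹  2 = (-11)·179 + (27)·73
5 = 2 × 2 + 1  ⟹  1 = (31)·179 + (-76)·73
So (-76)·73 ≡ 1 (mod 179), i.e. 73^(-1) ≡ -76 ≡ 103 (mod 179).
Check: 73 × 103 = 7519 ≡ 1 (mod 179)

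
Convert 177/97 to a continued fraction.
[1; 1, 4, 1, 2, 2, 2]

Euclidean algorithm steps:
177 = 1 × 97 + 80
97 = 1 × 80 + 17
80 = 4 × 17 + 12
17 = 1 × 12 + 5
12 = 2 × 5 + 2
5 = 2 × 2 + 1
2 = 2 × 1 + 0
Continued fraction: [1; 1, 4, 1, 2, 2, 2]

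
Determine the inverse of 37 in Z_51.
40

gcd(37, 51) = 1, so the inverse exists.
Extended Euclidean algorithm on (51, 37):
51 = 1 × 37 + 14  ⟹  14 = (1)·51 + (-1)·37
37 = 2 × 14 + 9  ⟹  9 = (-2)·51 + (3)·37
14 = 1 × 9 + 5  ⟹  5 = (3)·51 + (-4)·37
9 = 1 × 5 + 4  ⟹  4 = (-5)·51 + (7)·37
5 = 1 × 4 + 1  ⟹  1 = (8)·51 + (-11)·37
So (-11)·37 ≡ 1 (mod 51), i.e. 37^(-1) ≡ -11 ≡ 40 (mod 51).
Check: 37 × 40 = 1480 ≡ 1 (mod 51)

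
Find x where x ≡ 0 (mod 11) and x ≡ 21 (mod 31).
176

Using Chinese Remainder Theorem:
M = 11 × 31 = 341
M1 = 31, M2 = 11
y1 = 31^(-1) mod 11 = 5
y2 = 11^(-1) mod 31 = 17
x = (0×31×5 + 21×11×17) mod 341 = 176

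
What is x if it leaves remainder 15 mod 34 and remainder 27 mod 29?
491

Using Chinese Remainder Theorem:
M = 34 × 29 = 986
M1 = 29, M2 = 34
y1 = 29^(-1) mod 34 = 27
y2 = 34^(-1) mod 29 = 6
x = (15×29×27 + 27×34×6) mod 986 = 491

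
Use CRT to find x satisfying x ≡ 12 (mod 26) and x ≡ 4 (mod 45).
454

Using Chinese Remainder Theorem:
M = 26 × 45 = 1170
M1 = 45, M2 = 26
y1 = 45^(-1) mod 26 = 11
y2 = 26^(-1) mod 45 = 26
x = (12×45×11 + 4×26×26) mod 1170 = 454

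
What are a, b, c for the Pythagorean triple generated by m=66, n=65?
(131, 8580, 8581)

Euclid's formula: a = m² - n², b = 2mn, c = m² + n²
m = 66, n = 65
a = 66² - 65² = 4356 - 4225 = 131
b = 2 × 66 × 65 = 8580
c = 66² + 65² = 4356 + 4225 = 8581
Verification: 131² + 8580² = 17161 + 73616400 = 73633561 = 8581² ✓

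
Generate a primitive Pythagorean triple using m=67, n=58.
(1125, 7772, 7853)

Euclid's formula: a = m² - n², b = 2mn, c = m² + n²
m = 67, n = 58
a = 67² - 58² = 4489 - 3364 = 1125
b = 2 × 67 × 58 = 7772
c = 67² + 58² = 4489 + 3364 = 7853
Verification: 1125² + 7772² = 1265625 + 60403984 = 61669609 = 7853² ✓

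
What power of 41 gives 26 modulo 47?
5

Baby-step giant-step with step n = ⌈√47⌉ = 7.
Baby steps 41^j mod 47 (j:value) for j=0..6: 0:1, 1:41, 2:36, 3:19, 4:27, 5:26, 6:32.
h = 26 is already in the table at j=5, so x = 5.
Check: 41^5 ≡ 26 (mod 47).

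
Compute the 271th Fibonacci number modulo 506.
309

Matrix identity: Q^n = [[F_(n+1), F_n], [F_n, F_(n-1)]] with Q = [[1,1],[1,0]].
n = 271 = 100001111₂. Square-and-multiply, entries mod 506:
Q^1 = [[1,1],[1,0]]
Q^2 = (Q^1)² = [[2,1],[1,1]]
Q^4 = (Q^2)² = [[5,3],[3,2]]
Q^8 = (Q^4)² = [[34,21],[21,13]]
Q^16 = (Q^8)² = [[79,481],[481,104]]
Q^33 = (Q^16)²·Q = [[267,288],[288,485]]
Q^67 = (Q^33)²·Q = [[417,409],[409,8]]
Q^135 = (Q^67)²·Q = [[393,126],[126,267]]
Q^271 = (Q^135)²·Q = [[485,309],[309,176]]
F_271 mod 506 = Q^271[0][1] = 309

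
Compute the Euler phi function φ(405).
216

405 = 3^4 × 5
φ(n) = n × ∏(1 - 1/p) for each prime p dividing n
φ(405) = 405 × (1 - 1/3) × (1 - 1/5) = 216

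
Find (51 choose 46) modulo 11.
10

Using Lucas' theorem:
Write n=51 and k=46 in base 11:
n in base 11: [4, 7]
k in base 11: [4, 2]
C(51,46) mod 11 = ∏ C(n_i, k_i) mod 11
Digit binomials (mod 11): C(4,4) = 1; C(7,2) = 21 ≡ 10
Product: 1 × 10 = 10 ≡ 10 (mod 11)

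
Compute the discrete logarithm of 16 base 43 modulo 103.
46

Baby-step giant-step with step n = ⌈√103⌉ = 11.
Baby steps 43^j mod 103 (j:value) for j=0..10: 0:1, 1:43, 2:98, 3:94, 4:25, 5:45, 6:81, 7:84, 8:7, 9:95, 10:68.
Giant-step multiplier: 43^(-11) ≡ 43^(102-11) = 43^91 ≡ 85 (mod 103).
Giant steps γ_i = 16·85^i mod 103: γ_0=16, γ_1=21, γ_2=34, γ_3=6, γ_4=98 (in table at j=2).
x = i·n + j = 4·11 + 2 = 46.
Check: 43^46 ≡ 16 (mod 103).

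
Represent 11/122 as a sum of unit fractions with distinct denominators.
1/12 + 1/147 + 1/35868

Greedy algorithm:
11/122: ceiling(122/11) = 12, use 1/12
5/732: ceiling(732/5) = 147, use 1/147
1/35868: ceiling(35868/1) = 35868, use 1/35868
Result: 11/122 = 1/12 + 1/147 + 1/35868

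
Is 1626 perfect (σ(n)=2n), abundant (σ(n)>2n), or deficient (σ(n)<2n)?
abundant

Proper divisors of 1626: sum = 1 + 2 + 3 + 6 + 271 + 542 + 813 = 1638
Since 1638 > 1626, 1626 is abundant.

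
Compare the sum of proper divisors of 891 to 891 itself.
deficient

Proper divisors of 891: sum = 1 + 3 + 9 + 11 + 27 + 33 + 81 + 99 + 297 = 561
Since 561 < 891, 891 is deficient.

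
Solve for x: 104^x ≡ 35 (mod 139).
70

Baby-step giant-step with step n = ⌈√139⌉ = 12.
Baby steps 104^j mod 139 (j:value) for j=0..11: 0:1, 1:104, 2:113, 3:76, 4:120, 5:109, 6:77, 7:85, 8:83, 9:14, 10:66, 11:53.
Giant-step multiplier: 104^(-12) ≡ 104^(138-12) = 104^126 ≡ 55 (mod 139).
Giant steps γ_i = 35·55^i mod 139: γ_0=35, γ_1=118, γ_2=96, γ_3=137, γ_4=29, γ_5=66 (in table at j=10).
x = i·n + j = 5·12 + 10 = 70.
Check: 104^70 ≡ 35 (mod 139).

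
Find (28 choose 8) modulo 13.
0

Using Lucas' theorem:
Write n=28 and k=8 in base 13:
n in base 13: [2, 2]
k in base 13: [0, 8]
C(28,8) mod 13 = ∏ C(n_i, k_i) mod 13
Digit binomials (mod 13): C(2,0) = 1; C(2,8) = 0 (k_i > n_i)
Product: 1 × 0 = 0 ≡ 0 (mod 13)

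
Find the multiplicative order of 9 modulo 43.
21

43 is prime, so ord(9) divides φ(43) = 42.
Divisors of 42: 1, 2, 3, 6, 7, 14, 21, 42.
Repeated squaring: 9^1 ≡ 9, 9^2 ≡ 38, 9^4 ≡ 25, 9^8 ≡ 23, 9^16 ≡ 13, 9^32 ≡ 40 (mod 43).
Test 9^d mod 43 for each divisor d in increasing order:
9^1 ≡ 9
9^2 ≡ 38
9^3 = 9^2·9^1 ≡ 41
9^6 = 9^4·9^2 ≡ 4
9^7 = 9^4·9^2·9^1 ≡ 36
9^14 = 9^8·9^4·9^2 ≡ 6
9^21 = 9^16·9^4·9^1 ≡ 1  ← first divisor giving 1
The order is 21.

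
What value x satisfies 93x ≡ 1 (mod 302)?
13

gcd(93, 302) = 1, so the inverse exists.
Extended Euclidean algorithm on (302, 93):
302 = 3 × 93 + 23  ⟹  23 = (1)·302 + (-3)·93
93 = 4 × 23 + 1  ⟹  1 = (-4)·302 + (13)·93
So (13)·93 ≡ 1 (mod 302), i.e. 93^(-1) ≡ 13 (mod 302).
Check: 93 × 13 = 1209 ≡ 1 (mod 302)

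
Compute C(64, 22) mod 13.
9

Using Lucas' theorem:
Write n=64 and k=22 in base 13:
n in base 13: [4, 12]
k in base 13: [1, 9]
C(64,22) mod 13 = ∏ C(n_i, k_i) mod 13
Digit binomials (mod 13): C(4,1) = 4; C(12,9) = 220 ≡ 12
Product: 4 × 12 = 48 ≡ 9 (mod 13)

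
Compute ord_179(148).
178

179 is prime, so ord(148) divides φ(179) = 178.
Divisors of 178: 1, 2, 89, 178.
Repeated squaring: 148^1 ≡ 148, 148^2 ≡ 66, 148^4 ≡ 60, 148^8 ≡ 20, 148^16 ≡ 42, 148^32 ≡ 153, 148^64 ≡ 139, 148^128 ≡ 168 (mod 179).
Test 148^d mod 179 for each divisor d in increasing order:
148^1 ≡ 148
148^2 ≡ 66
148^89 = 148^64·148^16·148^8·148^1 ≡ 178
148^178 = 148^128·148^32·148^16·148^2 ≡ 1  ← first divisor giving 1
The order is 178.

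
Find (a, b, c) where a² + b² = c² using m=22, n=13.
(315, 572, 653)

Euclid's formula: a = m² - n², b = 2mn, c = m² + n²
m = 22, n = 13
a = 22² - 13² = 484 - 169 = 315
b = 2 × 22 × 13 = 572
c = 22² + 13² = 484 + 169 = 653
Verification: 315² + 572² = 99225 + 327184 = 426409 = 653² ✓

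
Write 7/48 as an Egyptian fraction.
1/7 + 1/336

Greedy algorithm:
7/48: ceiling(48/7) = 7, use 1/7
1/336: ceiling(336/1) = 336, use 1/336
Result: 7/48 = 1/7 + 1/336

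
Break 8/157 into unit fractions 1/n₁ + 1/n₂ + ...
1/20 + 1/1047 + 1/3287580

Greedy algorithm:
8/157: ceiling(157/8) = 20, use 1/20
3/3140: ceiling(3140/3) = 1047, use 1/1047
1/3287580: ceiling(3287580/1) = 3287580, use 1/3287580
Result: 8/157 = 1/20 + 1/1047 + 1/3287580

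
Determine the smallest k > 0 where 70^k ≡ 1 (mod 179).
89

179 is prime, so ord(70) divides φ(179) = 178.
Divisors of 178: 1, 2, 89, 178.
Repeated squaring: 70^1 ≡ 70, 70^2 ≡ 67, 70^4 ≡ 14, 70^8 ≡ 17, 70^16 ≡ 110, 70^32 ≡ 107, 70^64 ≡ 172, 70^128 ≡ 49 (mod 179).
Test 70^d mod 179 for each divisor d in increasing order:
70^1 ≡ 70
70^2 ≡ 67
70^89 = 70^64·70^16·70^8·70^1 ≡ 1  ← first divisor giving 1
The order is 89.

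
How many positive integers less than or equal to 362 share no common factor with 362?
180

362 = 2 × 181
φ(n) = n × ∏(1 - 1/p) for each prime p dividing n
φ(362) = 362 × (1 - 1/2) × (1 - 1/181) = 180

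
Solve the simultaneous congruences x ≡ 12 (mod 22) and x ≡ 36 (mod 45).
936

Using Chinese Remainder Theorem:
M = 22 × 45 = 990
M1 = 45, M2 = 22
y1 = 45^(-1) mod 22 = 1
y2 = 22^(-1) mod 45 = 43
x = (12×45×1 + 36×22×43) mod 990 = 936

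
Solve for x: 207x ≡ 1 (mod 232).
167

gcd(207, 232) = 1, so the inverse exists.
Extended Euclidean algorithm on (232, 207):
232 = 1 × 207 + 25  ⟹  25 = (1)·232 + (-1)·207
207 = 8 × 25 + 7  ⟹  7 = (-8)·232 + (9)·207
25 = 3 × 7 + 4  ⟹  4 = (25)·232 + (-28)·207
7 = 1 × 4 + 3  ⟹  3 = (-33)·232 + (37)·207
4 = 1 × 3 + 1  ⟹  1 = (58)·232 + (-65)·207
So (-65)·207 ≡ 1 (mod 232), i.e. 207^(-1) ≡ -65 ≡ 167 (mod 232).
Check: 207 × 167 = 34569 ≡ 1 (mod 232)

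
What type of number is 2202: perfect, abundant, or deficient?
abundant

Proper divisors of 2202: sum = 1 + 2 + 3 + 6 + 367 + 734 + 1101 = 2214
Since 2214 > 2202, 2202 is abundant.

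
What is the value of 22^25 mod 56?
8

Repeated squaring. Binary of 25 = 11001.
22^1 ≡ 22 (mod 56); 22^2 ≡ 36 (mod 56); 22^4 ≡ 8 (mod 56); 22^8 ≡ 8 (mod 56); 22^16 ≡ 8 (mod 56)
22^25 = 22^1 × 22^8 × 22^16 ≡ 8 (mod 56)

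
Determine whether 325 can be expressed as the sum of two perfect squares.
1² + 18² (a=1, b=18)

Factorization: 325 = 5^2 × 13
By Fermat: n is sum of two squares iff every prime p ≡ 3 (mod 4) appears to even power.
All primes ≡ 3 (mod 4) appear to even power.
Search a = 0, 1, 2, … for 325 - a² a perfect square: first hit at a = 1: 325 - 1 = 324 = 18².
325 = 1² + 18² = 1 + 324 ✓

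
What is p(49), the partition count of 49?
173525

p(n) counts ways to write n as a sum of positive integers (order ignored).
Euler's pentagonal recurrence: p(k) = p(k-1) + p(k-2) - p(k-5) - p(k-7) + p(k-12) + p(k-15) - ... (offsets j(3j∓1)/2, signs ++--, p(0)=1, p(<0)=0).
DP table for k = 0..48: p(0)=1, p(1)=1, p(2)=2, p(3)=3, p(4)=5, p(5)=7, p(6)=11, p(7)=15, p(8)=22, p(9)=30, p(10)=42, p(11)=56, p(12)=77, p(13)=101, p(14)=135, p(15)=176, p(16)=231, p(17)=297, p(18)=385, p(19)=490, p(20)=627, p(21)=792, p(22)=1002, p(23)=1255, p(24)=1575, p(25)=1958, p(26)=2436, p(27)=3010, p(28)=3718, p(29)=4565, p(30)=5604, p(31)=6842, p(32)=8349, p(33)=10143, p(34)=12310, p(35)=14883, p(36)=17977, p(37)=21637, p(38)=26015, p(39)=31185, p(40)=37338, p(41)=44583, p(42)=53174, p(43)=63261, p(44)=75175, p(45)=89134, p(46)=105558, p(47)=124754, p(48)=147273.
Final step: p(49) = p(48) + p(47) - p(44) - p(42) + p(37) + p(34) - p(27) - p(23) + p(14) + p(9)
= 147273 + 124754 - 75175 - 53174 + 21637 + 12310 - 3010 - 1255 + 135 + 30
= 173525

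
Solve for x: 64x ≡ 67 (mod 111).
x ≡ 34 (mod 111)

gcd(64, 111) = 1, which divides 67, so solutions exist.
Find 64^(-1) mod 111 by the extended Euclidean algorithm:
111 = 1 × 64 + 47  ⟹  47 = (1)·111 + (-1)·64
64 = 1 × 47 + 17  ⟹  17 = (-1)·111 + (2)·64
47 = 2 × 17 + 13  ⟹  13 = (3)·111 + (-5)·64
17 = 1 × 13 + 4  ⟹  4 = (-4)·111 + (7)·64
13 = 3 × 4 + 1  ⟹  1 = (15)·111 + (-26)·64
So (-26)·64 ≡ 1 (mod 111), i.e. 64^(-1) ≡ -26 ≡ 85 (mod 111).
x ≡ 85 × 67 = 5695 ≡ 34 (mod 111).
Check: 64 × 34 = 2176 ≡ 67 (mod 111).
Unique solution: x ≡ 34 (mod 111)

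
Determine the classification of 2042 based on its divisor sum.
deficient

Proper divisors of 2042: sum = 1 + 2 + 1021 = 1024
Since 1024 < 2042, 2042 is deficient.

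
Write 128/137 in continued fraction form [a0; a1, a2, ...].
[0; 1, 14, 4, 2]

Euclidean algorithm steps:
128 = 0 × 137 + 128
137 = 1 × 128 + 9
128 = 14 × 9 + 2
9 = 4 × 2 + 1
2 = 2 × 1 + 0
Continued fraction: [0; 1, 14, 4, 2]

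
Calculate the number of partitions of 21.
792

p(n) counts ways to write n as a sum of positive integers (order ignored).
Euler's pentagonal recurrence: p(k) = p(k-1) + p(k-2) - p(k-5) - p(k-7) + p(k-12) + p(k-15) - ... (offsets j(3j∓1)/2, signs ++--, p(0)=1, p(<0)=0).
DP table for k = 0..20: p(0)=1, p(1)=1, p(2)=2, p(3)=3, p(4)=5, p(5)=7, p(6)=11, p(7)=15, p(8)=22, p(9)=30, p(10)=42, p(11)=56, p(12)=77, p(13)=101, p(14)=135, p(15)=176, p(16)=231, p(17)=297, p(18)=385, p(19)=490, p(20)=627.
Final step: p(21) = p(20) + p(19) - p(16) - p(14) + p(9) + p(6)
= 627 + 490 - 231 - 135 + 30 + 11
= 792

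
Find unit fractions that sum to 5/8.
1/2 + 1/8

Greedy algorithm:
5/8: ceiling(8/5) = 2, use 1/2
1/8: ceiling(8/1) = 8, use 1/8
Result: 5/8 = 1/2 + 1/8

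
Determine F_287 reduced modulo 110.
13

Matrix identity: Q^n = [[F_(n+1), F_n], [F_n, F_(n-1)]] with Q = [[1,1],[1,0]].
n = 287 = 100011111₂. Square-and-multiply, entries mod 110:
Q^1 = [[1,1],[1,0]]
Q^2 = (Q^1)² = [[2,1],[1,1]]
Q^4 = (Q^2)² = [[5,3],[3,2]]
Q^8 = (Q^4)² = [[34,21],[21,13]]
Q^17 = (Q^8)²·Q = [[54,57],[57,107]]
Q^35 = (Q^17)²·Q = [[52,5],[5,47]]
Q^71 = (Q^35)²·Q = [[34,89],[89,55]]
Q^143 = (Q^71)²·Q = [[58,57],[57,1]]
Q^287 = (Q^143)²·Q = [[76,13],[13,63]]
F_287 mod 110 = Q^287[0][1] = 13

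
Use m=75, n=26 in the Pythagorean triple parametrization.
(4949, 3900, 6301)

Euclid's formula: a = m² - n², b = 2mn, c = m² + n²
m = 75, n = 26
a = 75² - 26² = 5625 - 676 = 4949
b = 2 × 75 × 26 = 3900
c = 75² + 26² = 5625 + 676 = 6301
Verification: 4949² + 3900² = 24492601 + 15210000 = 39702601 = 6301² ✓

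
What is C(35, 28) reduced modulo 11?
0

Using Lucas' theorem:
Write n=35 and k=28 in base 11:
n in base 11: [3, 2]
k in base 11: [2, 6]
C(35,28) mod 11 = ∏ C(n_i, k_i) mod 11
Digit binomials (mod 11): C(3,2) = 3; C(2,6) = 0 (k_i > n_i)
Product: 3 × 0 = 0 ≡ 0 (mod 11)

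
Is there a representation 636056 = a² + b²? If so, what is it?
Not possible

Factorization: 636056 = 2^3 × 43^3
By Fermat: n is sum of two squares iff every prime p ≡ 3 (mod 4) appears to even power.
Prime(s) ≡ 3 (mod 4) with odd exponent: [(43, 3)]
Therefore 636056 cannot be expressed as a² + b².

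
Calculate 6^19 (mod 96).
0

Repeated squaring. Binary of 19 = 10011.
6^1 ≡ 6 (mod 96); 6^2 ≡ 36 (mod 96); 6^4 ≡ 48 (mod 96); 6^8 ≡ 0 (mod 96); 6^16 ≡ 0 (mod 96)
6^19 = 6^1 × 6^2 × 6^16 ≡ 0 (mod 96)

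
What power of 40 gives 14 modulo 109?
31

Baby-step giant-step with step n = ⌈√109⌉ = 11.
Baby steps 40^j mod 109 (j:value) for j=0..10: 0:1, 1:40, 2:74, 3:17, 4:26, 5:59, 6:71, 7:6, 8:22, 9:8, 10:102.
Giant-step multiplier: 40^(-11) ≡ 40^(108-11) = 40^97 ≡ 58 (mod 109).
Giant steps γ_i = 14·58^i mod 109: γ_0=14, γ_1=49, γ_2=8 (in table at j=9).
x = i·n + j = 2·11 + 9 = 31.
Check: 40^31 ≡ 14 (mod 109).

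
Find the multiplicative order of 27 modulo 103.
34

103 is prime, so ord(27) divides φ(103) = 102.
Divisors of 102: 1, 2, 3, 6, 17, 34, 51, 102.
Repeated squaring: 27^1 ≡ 27, 27^2 ≡ 8, 27^4 ≡ 64, 27^8 ≡ 79, 27^16 ≡ 61, 27^32 ≡ 13, 27^64 ≡ 66 (mod 103).
Test 27^d mod 103 for each divisor d in increasing order:
27^1 ≡ 27
27^2 ≡ 8
27^3 = 27^2·27^1 ≡ 10
27^6 = 27^4·27^2 ≡ 100
27^17 = 27^16·27^1 ≡ 102
27^34 = 27^32·27^2 ≡ 1  ← first divisor giving 1
The order is 34.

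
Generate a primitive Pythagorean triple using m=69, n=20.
(4361, 2760, 5161)

Euclid's formula: a = m² - n², b = 2mn, c = m² + n²
m = 69, n = 20
a = 69² - 20² = 4761 - 400 = 4361
b = 2 × 69 × 20 = 2760
c = 69² + 20² = 4761 + 400 = 5161
Verification: 4361² + 2760² = 19018321 + 7617600 = 26635921 = 5161² ✓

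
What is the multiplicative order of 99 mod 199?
198

199 is prime, so ord(99) divides φ(199) = 198.
Divisors of 198: 1, 2, 3, 6, 9, 11, 18, 22, 33, 66, 99, 198.
Repeated squaring: 99^1 ≡ 99, 99^2 ≡ 50, 99^4 ≡ 112, 99^8 ≡ 7, 99^16 ≡ 49, 99^32 ≡ 13, 99^64 ≡ 169, 99^128 ≡ 104 (mod 199).
Test 99^d mod 199 for each divisor d in increasing order:
99^1 ≡ 99
99^2 ≡ 50
99^3 = 99^2·99^1 ≡ 174
99^6 = 99^4·99^2 ≡ 28
99^9 = 99^8·99^1 ≡ 96
99^11 = 99^8·99^2·99^1 ≡ 24
99^18 = 99^16·99^2 ≡ 62
99^22 = 99^16·99^4·99^2 ≡ 178
99^33 = 99^32·99^1 ≡ 93
99^66 = 99^64·99^2 ≡ 92
99^99 = 99^64·99^32·99^2·99^1 ≡ 198
99^198 = 99^128·99^64·99^4·99^2 ≡ 1  ← first divisor giving 1
The order is 198.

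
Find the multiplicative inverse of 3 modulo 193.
129

gcd(3, 193) = 1, so the inverse exists.
Extended Euclidean algorithm on (193, 3):
193 = 64 × 3 + 1  ⟹  1 = (1)·193 + (-64)·3
So (-64)·3 ≡ 1 (mod 193), i.e. 3^(-1) ≡ -64 ≡ 129 (mod 193).
Check: 3 × 129 = 387 ≡ 1 (mod 193)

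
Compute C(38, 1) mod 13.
12

Using Lucas' theorem:
Write n=38 and k=1 in base 13:
n in base 13: [2, 12]
k in base 13: [0, 1]
C(38,1) mod 13 = ∏ C(n_i, k_i) mod 13
Digit binomials (mod 13): C(2,0) = 1; C(12,1) = 12
Product: 1 × 12 = 12 ≡ 12 (mod 13)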